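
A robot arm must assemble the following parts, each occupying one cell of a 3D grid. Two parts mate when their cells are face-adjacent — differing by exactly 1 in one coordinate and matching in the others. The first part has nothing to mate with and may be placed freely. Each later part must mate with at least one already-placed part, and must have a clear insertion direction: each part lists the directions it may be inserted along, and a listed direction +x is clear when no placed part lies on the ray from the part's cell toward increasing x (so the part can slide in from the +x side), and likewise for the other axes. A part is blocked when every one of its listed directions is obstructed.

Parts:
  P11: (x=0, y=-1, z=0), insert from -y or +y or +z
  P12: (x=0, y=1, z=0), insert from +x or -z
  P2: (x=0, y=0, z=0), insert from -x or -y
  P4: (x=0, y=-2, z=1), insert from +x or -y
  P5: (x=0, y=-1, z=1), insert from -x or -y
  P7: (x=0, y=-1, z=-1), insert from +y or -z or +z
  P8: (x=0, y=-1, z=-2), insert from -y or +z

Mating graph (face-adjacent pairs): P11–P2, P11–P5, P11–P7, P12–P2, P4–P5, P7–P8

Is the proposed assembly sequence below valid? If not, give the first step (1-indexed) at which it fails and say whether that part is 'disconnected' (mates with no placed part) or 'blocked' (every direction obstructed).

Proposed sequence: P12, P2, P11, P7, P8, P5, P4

1. P12@(0, 1, 0) [+x clear] — {P12}
2. P2@(0, 0, 0) [-x clear] — {P12, P2}
3. P11@(0, -1, 0) [-y clear] — {P11, P12, P2}
4. P7@(0, -1, -1) [+y clear] — {P11, P12, P2, P7}
5. P8@(0, -1, -2) [-y clear] — {P11, P12, P2, P7, P8}
6. P5@(0, -1, 1) [-x clear] — {P11, P12, P2, P5, P7, P8}
7. P4@(0, -2, 1) [+x clear] — {P11, P12, P2, P4, P5, P7, P8}

Valid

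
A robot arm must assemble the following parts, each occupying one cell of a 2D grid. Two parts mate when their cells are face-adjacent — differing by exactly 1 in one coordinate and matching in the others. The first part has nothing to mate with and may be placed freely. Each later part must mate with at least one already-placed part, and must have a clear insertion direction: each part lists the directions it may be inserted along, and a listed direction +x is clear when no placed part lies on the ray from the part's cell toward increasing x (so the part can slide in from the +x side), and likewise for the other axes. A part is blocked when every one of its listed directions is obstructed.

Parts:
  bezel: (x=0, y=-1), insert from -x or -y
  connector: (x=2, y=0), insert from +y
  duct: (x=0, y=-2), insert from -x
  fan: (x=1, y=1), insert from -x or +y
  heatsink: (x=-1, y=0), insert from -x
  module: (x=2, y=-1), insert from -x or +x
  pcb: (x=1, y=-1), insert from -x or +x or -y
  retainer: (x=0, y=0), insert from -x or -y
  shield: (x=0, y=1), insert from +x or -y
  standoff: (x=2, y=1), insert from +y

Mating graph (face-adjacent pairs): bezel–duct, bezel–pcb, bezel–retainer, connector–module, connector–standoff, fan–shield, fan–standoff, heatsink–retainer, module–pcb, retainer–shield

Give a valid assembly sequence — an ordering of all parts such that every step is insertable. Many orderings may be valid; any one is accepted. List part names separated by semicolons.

1. module@(2, -1) [-x clear] — {module}
2. connector@(2, 0) [+y clear] — {connector, module}
3. pcb@(1, -1) [-x clear] — {connector, module, pcb}
4. bezel@(0, -1) [-x clear] — {bezel, connector, module, pcb}
5. retainer@(0, 0) [-x clear] — {bezel, connector, module, pcb, retainer}
6. heatsink@(-1, 0) [-x clear] — {bezel, connector, heatsink, module, pcb, retainer}
7. duct@(0, -2) [-x clear] — {bezel, connector, duct, heatsink, module, pcb, retainer}
8. shield@(0, 1) [+x clear] — {bezel, connector, duct, heatsink, module, pcb, retainer, shield}
9. standoff@(2, 1) [+y clear] — {bezel, connector, duct, heatsink, module, pcb, retainer, shield, standoff}
10. fan@(1, 1) [+y clear] — {bezel, connector, duct, fan, heatsink, module, pcb, retainer, shield, standoff}

module; connector; pcb; bezel; retainer; heatsink; duct; shield; standoff; fan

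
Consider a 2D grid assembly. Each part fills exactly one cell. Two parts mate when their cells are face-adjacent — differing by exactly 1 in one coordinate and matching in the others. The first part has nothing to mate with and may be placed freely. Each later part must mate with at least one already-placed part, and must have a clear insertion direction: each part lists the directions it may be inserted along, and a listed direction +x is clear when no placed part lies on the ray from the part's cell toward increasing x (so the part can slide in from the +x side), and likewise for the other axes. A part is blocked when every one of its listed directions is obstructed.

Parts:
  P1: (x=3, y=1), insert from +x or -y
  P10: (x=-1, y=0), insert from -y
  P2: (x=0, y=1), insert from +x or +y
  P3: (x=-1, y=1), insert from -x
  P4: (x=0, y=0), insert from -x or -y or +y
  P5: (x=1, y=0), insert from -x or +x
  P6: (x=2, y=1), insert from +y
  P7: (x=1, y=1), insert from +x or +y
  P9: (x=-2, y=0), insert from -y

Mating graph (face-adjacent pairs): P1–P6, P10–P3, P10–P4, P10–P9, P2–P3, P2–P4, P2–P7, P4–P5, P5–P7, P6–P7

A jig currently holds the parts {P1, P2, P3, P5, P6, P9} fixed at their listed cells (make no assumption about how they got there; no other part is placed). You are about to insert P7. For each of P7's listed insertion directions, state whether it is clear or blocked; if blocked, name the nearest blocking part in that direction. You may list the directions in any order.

+x: nearest on ray is P6@(2, 1) ⇒ blocked
+y: ray from P7(1, 1) has no placed part ⇒ clear

+x: blocked by P6; +y: clear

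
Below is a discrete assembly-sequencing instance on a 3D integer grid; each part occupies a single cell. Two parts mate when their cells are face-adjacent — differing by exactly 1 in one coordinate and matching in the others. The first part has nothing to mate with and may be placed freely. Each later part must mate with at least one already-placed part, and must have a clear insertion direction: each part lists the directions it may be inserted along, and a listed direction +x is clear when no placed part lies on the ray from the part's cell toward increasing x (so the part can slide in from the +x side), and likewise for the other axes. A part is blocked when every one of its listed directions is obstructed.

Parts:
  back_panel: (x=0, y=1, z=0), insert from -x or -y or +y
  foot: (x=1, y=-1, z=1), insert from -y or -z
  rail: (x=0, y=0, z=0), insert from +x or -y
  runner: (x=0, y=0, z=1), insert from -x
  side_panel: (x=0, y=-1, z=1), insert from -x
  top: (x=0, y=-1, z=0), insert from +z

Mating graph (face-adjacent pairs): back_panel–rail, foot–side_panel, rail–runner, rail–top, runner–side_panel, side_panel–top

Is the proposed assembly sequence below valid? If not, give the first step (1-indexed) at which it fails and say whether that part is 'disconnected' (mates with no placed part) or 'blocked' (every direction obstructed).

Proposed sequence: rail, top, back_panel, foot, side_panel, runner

1. rail@(0, 0, 0) [+x clear] — {rail}
2. top@(0, -1, 0) [+z clear] — {rail, top}
3. back_panel@(0, 1, 0) [-x clear] — {back_panel, rail, top}
4. foot@(1, -1, 1) — no placed neighbour ⇒ disconnected

Invalid at step 4 (disconnected)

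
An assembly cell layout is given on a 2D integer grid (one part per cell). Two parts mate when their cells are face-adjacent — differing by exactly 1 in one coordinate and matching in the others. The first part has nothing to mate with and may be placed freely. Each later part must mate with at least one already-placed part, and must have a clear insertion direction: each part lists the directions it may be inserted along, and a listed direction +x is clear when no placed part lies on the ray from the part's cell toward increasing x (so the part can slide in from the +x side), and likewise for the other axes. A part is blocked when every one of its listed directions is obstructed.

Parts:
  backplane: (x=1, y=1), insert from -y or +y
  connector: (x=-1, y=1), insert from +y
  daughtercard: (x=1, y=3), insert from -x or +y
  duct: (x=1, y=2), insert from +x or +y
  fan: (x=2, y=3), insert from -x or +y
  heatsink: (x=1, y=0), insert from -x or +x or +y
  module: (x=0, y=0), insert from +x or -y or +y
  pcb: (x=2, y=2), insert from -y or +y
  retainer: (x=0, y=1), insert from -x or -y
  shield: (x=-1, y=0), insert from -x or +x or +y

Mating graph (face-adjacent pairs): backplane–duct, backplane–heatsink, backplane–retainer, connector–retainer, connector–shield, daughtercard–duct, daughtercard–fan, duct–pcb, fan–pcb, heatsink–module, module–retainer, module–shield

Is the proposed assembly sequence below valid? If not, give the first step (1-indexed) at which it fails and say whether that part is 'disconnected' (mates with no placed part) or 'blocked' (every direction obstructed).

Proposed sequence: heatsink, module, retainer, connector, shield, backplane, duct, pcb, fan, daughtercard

1. heatsink@(1, 0) [-x clear] — {heatsink}
2. module@(0, 0) [-y clear] — {heatsink, module}
3. retainer@(0, 1) [-x clear] — {heatsink, module, retainer}
4. connector@(-1, 1) [+y clear] — {connector, heatsink, module, retainer}
5. shield@(-1, 0) [-x clear] — {connector, heatsink, module, retainer, shield}
6. backplane@(1, 1) [+y clear] — {backplane, connector, heatsink, module, retainer, shield}
7. duct@(1, 2) [+x clear] — {backplane, connector, duct, heatsink, module, retainer, shield}
8. pcb@(2, 2) [-y clear] — {backplane, connector, duct, heatsink, module, pcb, retainer, shield}
9. fan@(2, 3) [-x clear] — {backplane, connector, duct, fan, heatsink, module, pcb, retainer, shield}
10. daughtercard@(1, 3) [-x clear] — {backplane, connector, daughtercard, duct, fan, heatsink, module, pcb, retainer, shield}

Valid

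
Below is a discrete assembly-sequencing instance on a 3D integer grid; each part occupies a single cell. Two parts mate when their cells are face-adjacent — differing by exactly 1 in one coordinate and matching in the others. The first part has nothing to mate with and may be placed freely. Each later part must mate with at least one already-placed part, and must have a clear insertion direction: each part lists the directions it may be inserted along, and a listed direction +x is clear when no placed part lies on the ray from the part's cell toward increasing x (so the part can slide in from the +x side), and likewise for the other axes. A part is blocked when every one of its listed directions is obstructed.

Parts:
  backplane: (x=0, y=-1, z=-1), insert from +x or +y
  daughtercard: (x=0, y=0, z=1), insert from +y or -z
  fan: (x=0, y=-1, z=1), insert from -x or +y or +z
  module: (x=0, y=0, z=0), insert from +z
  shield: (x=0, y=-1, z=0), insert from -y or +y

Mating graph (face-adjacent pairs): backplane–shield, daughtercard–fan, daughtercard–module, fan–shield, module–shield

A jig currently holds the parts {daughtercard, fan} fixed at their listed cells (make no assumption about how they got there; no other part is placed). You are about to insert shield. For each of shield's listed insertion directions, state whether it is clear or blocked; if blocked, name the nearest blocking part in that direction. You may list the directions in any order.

+y: clear; -y: clear

-y: ray from shield(0, -1, 0) has no placed part ⇒ clear
+y: ray from shield(0, -1, 0) has no placed part ⇒ clear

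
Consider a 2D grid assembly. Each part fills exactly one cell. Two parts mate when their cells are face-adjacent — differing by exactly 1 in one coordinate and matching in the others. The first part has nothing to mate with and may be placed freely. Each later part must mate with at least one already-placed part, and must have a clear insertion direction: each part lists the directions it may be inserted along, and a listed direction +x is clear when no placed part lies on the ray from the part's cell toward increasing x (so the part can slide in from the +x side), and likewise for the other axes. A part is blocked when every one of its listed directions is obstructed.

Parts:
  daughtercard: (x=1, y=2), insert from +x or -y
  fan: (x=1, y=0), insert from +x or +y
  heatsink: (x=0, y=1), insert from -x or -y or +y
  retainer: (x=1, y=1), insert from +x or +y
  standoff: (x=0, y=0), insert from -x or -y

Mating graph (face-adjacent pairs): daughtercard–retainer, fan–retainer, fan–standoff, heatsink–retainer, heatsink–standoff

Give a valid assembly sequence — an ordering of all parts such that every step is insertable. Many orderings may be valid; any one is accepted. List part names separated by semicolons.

1. daughtercard@(1, 2) [+x clear] — {daughtercard}
2. retainer@(1, 1) [+x clear] — {daughtercard, retainer}
3. heatsink@(0, 1) [-x clear] — {daughtercard, heatsink, retainer}
4. fan@(1, 0) [+x clear] — {daughtercard, fan, heatsink, retainer}
5. standoff@(0, 0) [-x clear] — {daughtercard, fan, heatsink, retainer, standoff}

daughtercard; retainer; heatsink; fan; standoff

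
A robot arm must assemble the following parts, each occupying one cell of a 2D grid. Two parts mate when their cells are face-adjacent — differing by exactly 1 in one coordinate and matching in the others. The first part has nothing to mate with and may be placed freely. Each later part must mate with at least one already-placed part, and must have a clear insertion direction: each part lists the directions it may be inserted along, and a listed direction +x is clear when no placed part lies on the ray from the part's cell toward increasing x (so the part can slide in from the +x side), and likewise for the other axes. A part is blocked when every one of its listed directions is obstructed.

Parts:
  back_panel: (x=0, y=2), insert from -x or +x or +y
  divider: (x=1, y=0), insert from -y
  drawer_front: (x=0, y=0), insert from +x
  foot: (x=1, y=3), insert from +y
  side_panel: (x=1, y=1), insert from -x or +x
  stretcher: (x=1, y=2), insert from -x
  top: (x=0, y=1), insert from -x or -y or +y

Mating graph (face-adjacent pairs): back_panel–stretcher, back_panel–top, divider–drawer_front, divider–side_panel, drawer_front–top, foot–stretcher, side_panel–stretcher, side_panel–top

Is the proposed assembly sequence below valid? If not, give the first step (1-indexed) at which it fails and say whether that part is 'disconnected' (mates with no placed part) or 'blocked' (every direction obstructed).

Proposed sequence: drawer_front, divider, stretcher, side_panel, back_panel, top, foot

Invalid at step 3 (disconnected)

1. drawer_front@(0, 0) [+x clear] — {drawer_front}
2. divider@(1, 0) [-y clear] — {divider, drawer_front}
3. stretcher@(1, 2) — no placed neighbour ⇒ disconnected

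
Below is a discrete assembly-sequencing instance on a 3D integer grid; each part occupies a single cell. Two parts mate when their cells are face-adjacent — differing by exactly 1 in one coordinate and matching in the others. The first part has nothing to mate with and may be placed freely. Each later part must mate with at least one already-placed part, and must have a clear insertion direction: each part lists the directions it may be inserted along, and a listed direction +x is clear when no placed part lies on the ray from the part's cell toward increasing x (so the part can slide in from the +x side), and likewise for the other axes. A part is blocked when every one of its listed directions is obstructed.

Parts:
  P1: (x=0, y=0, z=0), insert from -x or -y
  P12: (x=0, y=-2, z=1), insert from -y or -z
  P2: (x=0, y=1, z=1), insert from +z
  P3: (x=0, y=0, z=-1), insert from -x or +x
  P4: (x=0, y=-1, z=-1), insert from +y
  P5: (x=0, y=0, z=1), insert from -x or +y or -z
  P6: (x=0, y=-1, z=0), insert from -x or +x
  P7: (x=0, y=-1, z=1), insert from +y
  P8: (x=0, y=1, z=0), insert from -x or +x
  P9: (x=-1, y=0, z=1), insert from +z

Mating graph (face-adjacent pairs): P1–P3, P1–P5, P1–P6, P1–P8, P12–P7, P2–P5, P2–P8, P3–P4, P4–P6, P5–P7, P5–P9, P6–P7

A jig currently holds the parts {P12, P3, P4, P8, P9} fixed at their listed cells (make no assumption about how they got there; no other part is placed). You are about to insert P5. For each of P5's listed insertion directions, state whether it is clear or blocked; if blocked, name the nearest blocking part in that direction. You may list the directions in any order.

-x: nearest on ray is P9@(-1, 0, 1) ⇒ blocked
+y: ray from P5(0, 0, 1) has no placed part ⇒ clear
-z: nearest on ray is P3@(0, 0, -1) ⇒ blocked

+y: clear; -x: blocked by P9; -z: blocked by P3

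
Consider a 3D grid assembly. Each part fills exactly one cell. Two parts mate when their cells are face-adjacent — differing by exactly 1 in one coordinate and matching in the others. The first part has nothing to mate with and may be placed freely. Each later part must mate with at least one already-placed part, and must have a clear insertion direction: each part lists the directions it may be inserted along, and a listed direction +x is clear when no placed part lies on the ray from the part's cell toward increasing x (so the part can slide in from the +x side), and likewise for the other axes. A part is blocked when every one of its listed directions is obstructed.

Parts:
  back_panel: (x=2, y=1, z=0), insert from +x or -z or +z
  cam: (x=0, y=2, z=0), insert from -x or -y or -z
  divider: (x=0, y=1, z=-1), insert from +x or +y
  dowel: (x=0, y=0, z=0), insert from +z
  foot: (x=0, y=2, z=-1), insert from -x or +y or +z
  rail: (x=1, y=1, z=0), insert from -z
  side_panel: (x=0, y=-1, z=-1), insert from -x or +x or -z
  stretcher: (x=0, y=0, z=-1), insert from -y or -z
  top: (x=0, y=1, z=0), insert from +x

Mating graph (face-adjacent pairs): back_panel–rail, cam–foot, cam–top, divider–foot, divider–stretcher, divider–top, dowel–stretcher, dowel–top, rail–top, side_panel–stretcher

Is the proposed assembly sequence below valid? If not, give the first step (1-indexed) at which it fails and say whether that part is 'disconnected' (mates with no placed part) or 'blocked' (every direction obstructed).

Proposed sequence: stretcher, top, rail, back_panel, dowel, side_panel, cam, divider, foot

1. stretcher@(0, 0, -1) [-y clear] — {stretcher}
2. top@(0, 1, 0) — no placed neighbour ⇒ disconnected

Invalid at step 2 (disconnected)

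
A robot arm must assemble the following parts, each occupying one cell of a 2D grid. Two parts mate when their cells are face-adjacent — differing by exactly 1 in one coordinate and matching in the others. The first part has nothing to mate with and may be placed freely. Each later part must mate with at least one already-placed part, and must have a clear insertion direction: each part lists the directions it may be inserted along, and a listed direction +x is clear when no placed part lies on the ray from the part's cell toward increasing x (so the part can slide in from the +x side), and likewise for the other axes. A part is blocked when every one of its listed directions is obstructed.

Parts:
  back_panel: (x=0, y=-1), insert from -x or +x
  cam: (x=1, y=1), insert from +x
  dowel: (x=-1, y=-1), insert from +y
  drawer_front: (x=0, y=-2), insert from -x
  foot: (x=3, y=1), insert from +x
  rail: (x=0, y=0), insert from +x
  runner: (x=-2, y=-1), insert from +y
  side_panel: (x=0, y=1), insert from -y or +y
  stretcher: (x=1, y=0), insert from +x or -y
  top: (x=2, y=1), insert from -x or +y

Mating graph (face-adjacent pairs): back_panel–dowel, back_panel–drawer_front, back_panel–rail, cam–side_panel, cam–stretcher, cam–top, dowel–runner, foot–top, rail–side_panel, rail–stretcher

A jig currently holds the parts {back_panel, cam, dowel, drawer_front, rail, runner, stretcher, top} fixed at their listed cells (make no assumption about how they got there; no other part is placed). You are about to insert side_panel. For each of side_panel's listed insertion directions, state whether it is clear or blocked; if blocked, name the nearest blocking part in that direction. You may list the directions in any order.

+y: clear; -y: blocked by rail

-y: nearest on ray is rail@(0, 0) ⇒ blocked
+y: ray from side_panel(0, 1) has no placed part ⇒ clear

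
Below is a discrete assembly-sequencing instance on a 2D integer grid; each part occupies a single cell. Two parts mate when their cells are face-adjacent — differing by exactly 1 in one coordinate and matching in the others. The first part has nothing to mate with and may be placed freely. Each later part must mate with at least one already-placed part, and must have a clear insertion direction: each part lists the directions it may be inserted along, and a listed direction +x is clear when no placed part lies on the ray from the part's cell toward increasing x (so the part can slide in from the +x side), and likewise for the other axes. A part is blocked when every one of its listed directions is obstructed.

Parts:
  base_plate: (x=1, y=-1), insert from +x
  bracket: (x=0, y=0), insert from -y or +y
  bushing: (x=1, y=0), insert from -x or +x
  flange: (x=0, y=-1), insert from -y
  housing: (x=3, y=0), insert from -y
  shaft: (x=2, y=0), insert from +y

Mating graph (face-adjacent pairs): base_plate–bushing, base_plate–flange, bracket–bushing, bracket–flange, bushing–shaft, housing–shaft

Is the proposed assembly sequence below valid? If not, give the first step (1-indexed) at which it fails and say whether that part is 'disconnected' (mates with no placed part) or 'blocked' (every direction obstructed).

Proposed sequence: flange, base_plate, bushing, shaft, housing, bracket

1. flange@(0, -1) [-y clear] — {flange}
2. base_plate@(1, -1) [+x clear] — {base_plate, flange}
3. bushing@(1, 0) [-x clear] — {base_plate, bushing, flange}
4. shaft@(2, 0) [+y clear] — {base_plate, bushing, flange, shaft}
5. housing@(3, 0) [-y clear] — {base_plate, bushing, flange, housing, shaft}
6. bracket@(0, 0) [+y clear] — {base_plate, bracket, bushing, flange, housing, shaft}

Valid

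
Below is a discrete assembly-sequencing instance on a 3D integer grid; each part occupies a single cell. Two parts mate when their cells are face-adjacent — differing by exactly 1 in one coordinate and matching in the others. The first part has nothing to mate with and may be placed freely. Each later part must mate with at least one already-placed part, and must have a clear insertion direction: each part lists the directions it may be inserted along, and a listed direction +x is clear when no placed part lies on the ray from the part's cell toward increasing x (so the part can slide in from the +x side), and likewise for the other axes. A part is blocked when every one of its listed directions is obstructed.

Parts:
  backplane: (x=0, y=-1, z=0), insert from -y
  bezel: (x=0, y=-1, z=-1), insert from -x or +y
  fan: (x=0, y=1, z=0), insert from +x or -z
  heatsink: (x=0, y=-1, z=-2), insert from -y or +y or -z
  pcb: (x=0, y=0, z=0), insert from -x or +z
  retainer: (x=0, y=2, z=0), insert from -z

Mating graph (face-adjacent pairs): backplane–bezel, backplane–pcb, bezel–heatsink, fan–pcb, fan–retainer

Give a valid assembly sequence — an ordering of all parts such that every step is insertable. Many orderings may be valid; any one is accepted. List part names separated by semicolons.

1. pcb@(0, 0, 0) [-x clear] — {pcb}
2. fan@(0, 1, 0) [+x clear] — {fan, pcb}
3. retainer@(0, 2, 0) [-z clear] — {fan, pcb, retainer}
4. backplane@(0, -1, 0) [-y clear] — {backplane, fan, pcb, retainer}
5. bezel@(0, -1, -1) [-x clear] — {backplane, bezel, fan, pcb, retainer}
6. heatsink@(0, -1, -2) [-y clear] — {backplane, bezel, fan, heatsink, pcb, retainer}

pcb; fan; retainer; backplane; bezel; heatsink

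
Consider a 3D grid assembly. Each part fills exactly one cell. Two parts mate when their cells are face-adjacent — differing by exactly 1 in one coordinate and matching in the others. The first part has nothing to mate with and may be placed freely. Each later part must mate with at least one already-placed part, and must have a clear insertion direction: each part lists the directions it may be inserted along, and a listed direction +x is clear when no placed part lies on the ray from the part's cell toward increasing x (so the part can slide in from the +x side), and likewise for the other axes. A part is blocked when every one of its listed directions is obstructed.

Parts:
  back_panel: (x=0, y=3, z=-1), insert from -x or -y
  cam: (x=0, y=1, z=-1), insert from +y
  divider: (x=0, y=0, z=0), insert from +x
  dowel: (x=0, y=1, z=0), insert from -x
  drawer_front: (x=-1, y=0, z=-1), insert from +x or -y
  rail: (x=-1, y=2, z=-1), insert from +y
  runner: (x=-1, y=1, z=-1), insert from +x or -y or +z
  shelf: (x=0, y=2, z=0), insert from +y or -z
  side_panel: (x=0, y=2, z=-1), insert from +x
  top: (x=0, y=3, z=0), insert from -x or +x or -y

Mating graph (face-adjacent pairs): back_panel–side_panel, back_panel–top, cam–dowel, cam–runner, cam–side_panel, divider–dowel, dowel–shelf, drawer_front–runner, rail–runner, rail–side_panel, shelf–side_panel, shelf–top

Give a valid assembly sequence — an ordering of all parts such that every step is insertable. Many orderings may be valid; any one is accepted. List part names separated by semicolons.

dowel; cam; shelf; divider; runner; drawer_front; top; back_panel; side_panel; rail

1. dowel@(0, 1, 0) [-x clear] — {dowel}
2. cam@(0, 1, -1) [+y clear] — {cam, dowel}
3. shelf@(0, 2, 0) [+y clear] — {cam, dowel, shelf}
4. divider@(0, 0, 0) [+x clear] — {cam, divider, dowel, shelf}
5. runner@(-1, 1, -1) [-y clear] — {cam, divider, dowel, runner, shelf}
6. drawer_front@(-1, 0, -1) [+x clear] — {cam, divider, dowel, drawer_front, runner, shelf}
7. top@(0, 3, 0) [-x clear] — {cam, divider, dowel, drawer_front, runner, shelf, top}
8. back_panel@(0, 3, -1) [-x clear] — {back_panel, cam, divider, dowel, drawer_front, runner, shelf, top}
9. side_panel@(0, 2, -1) [+x clear] — {back_panel, cam, divider, dowel, drawer_front, runner, shelf, side_panel, top}
10. rail@(-1, 2, -1) [+y clear] — {back_panel, cam, divider, dowel, drawer_front, rail, runner, shelf, side_panel, top}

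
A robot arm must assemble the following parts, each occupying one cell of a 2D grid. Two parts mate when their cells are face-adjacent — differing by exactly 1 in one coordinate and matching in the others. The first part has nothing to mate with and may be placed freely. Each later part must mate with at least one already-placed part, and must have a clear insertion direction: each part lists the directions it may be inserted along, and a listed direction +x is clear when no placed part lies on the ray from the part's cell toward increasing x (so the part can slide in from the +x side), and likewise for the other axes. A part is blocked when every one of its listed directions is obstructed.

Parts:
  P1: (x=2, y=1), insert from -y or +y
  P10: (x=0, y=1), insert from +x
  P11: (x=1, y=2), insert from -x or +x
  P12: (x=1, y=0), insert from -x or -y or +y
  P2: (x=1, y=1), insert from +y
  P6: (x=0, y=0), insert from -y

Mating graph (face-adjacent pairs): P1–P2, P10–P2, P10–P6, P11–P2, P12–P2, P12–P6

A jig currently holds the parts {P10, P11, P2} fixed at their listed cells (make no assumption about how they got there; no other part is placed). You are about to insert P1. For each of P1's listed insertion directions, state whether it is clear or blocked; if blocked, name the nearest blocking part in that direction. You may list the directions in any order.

-y: ray from P1(2, 1) has no placed part ⇒ clear
+y: ray from P1(2, 1) has no placed part ⇒ clear

+y: clear; -y: clear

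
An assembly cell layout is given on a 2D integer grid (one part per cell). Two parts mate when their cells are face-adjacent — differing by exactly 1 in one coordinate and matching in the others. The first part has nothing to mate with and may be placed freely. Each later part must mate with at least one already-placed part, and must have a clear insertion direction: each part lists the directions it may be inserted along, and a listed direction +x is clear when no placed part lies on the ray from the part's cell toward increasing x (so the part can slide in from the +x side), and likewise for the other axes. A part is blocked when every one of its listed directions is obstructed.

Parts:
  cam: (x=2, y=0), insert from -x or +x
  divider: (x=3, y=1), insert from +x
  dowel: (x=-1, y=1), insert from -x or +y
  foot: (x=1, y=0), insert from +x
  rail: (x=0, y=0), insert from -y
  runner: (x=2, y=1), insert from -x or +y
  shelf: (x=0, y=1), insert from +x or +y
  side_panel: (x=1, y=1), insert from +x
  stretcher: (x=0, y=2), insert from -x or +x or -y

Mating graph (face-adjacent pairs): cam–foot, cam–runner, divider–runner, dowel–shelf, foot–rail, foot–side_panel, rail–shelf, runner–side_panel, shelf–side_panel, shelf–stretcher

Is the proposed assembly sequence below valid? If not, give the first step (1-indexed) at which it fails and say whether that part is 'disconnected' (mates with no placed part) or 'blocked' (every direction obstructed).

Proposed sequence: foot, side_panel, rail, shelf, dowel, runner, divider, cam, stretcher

Valid

1. foot@(1, 0) [+x clear] — {foot}
2. side_panel@(1, 1) [+x clear] — {foot, side_panel}
3. rail@(0, 0) [-y clear] — {foot, rail, side_panel}
4. shelf@(0, 1) [+y clear] — {foot, rail, shelf, side_panel}
5. dowel@(-1, 1) [-x clear] — {dowel, foot, rail, shelf, side_panel}
6. runner@(2, 1) [+y clear] — {dowel, foot, rail, runner, shelf, side_panel}
7. divider@(3, 1) [+x clear] — {divider, dowel, foot, rail, runner, shelf, side_panel}
8. cam@(2, 0) [+x clear] — {cam, divider, dowel, foot, rail, runner, shelf, side_panel}
9. stretcher@(0, 2) [-x clear] — {cam, divider, dowel, foot, rail, runner, shelf, side_panel, stretcher}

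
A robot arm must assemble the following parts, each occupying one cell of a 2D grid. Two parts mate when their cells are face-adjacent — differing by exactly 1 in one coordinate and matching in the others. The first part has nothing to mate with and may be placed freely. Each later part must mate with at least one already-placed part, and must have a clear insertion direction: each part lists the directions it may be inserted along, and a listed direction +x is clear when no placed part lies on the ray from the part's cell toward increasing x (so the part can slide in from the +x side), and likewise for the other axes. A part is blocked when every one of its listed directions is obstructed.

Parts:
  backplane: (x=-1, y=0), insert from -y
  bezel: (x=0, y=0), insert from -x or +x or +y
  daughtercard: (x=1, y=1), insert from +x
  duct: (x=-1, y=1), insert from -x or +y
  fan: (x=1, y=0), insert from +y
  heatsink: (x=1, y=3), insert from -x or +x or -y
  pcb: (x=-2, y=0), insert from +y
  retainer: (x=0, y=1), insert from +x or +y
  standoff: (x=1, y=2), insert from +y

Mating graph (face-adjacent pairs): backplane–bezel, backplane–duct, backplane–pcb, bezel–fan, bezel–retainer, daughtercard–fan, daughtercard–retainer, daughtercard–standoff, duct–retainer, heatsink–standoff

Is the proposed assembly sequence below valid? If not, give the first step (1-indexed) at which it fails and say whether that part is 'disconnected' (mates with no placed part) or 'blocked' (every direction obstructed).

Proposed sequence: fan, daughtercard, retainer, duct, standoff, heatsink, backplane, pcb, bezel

1. fan@(1, 0) [+y clear] — {fan}
2. daughtercard@(1, 1) [+x clear] — {daughtercard, fan}
3. retainer@(0, 1) [+y clear] — {daughtercard, fan, retainer}
4. duct@(-1, 1) [-x clear] — {daughtercard, duct, fan, retainer}
5. standoff@(1, 2) [+y clear] — {daughtercard, duct, fan, retainer, standoff}
6. heatsink@(1, 3) [-x clear] — {daughtercard, duct, fan, heatsink, retainer, standoff}
7. backplane@(-1, 0) [-y clear] — {backplane, daughtercard, duct, fan, heatsink, retainer, standoff}
8. pcb@(-2, 0) [+y clear] — {backplane, daughtercard, duct, fan, heatsink, pcb, retainer, standoff}
9. bezel@(0, 0) — -x/+x/+y all obstructed ⇒ blocked

Invalid at step 9 (blocked)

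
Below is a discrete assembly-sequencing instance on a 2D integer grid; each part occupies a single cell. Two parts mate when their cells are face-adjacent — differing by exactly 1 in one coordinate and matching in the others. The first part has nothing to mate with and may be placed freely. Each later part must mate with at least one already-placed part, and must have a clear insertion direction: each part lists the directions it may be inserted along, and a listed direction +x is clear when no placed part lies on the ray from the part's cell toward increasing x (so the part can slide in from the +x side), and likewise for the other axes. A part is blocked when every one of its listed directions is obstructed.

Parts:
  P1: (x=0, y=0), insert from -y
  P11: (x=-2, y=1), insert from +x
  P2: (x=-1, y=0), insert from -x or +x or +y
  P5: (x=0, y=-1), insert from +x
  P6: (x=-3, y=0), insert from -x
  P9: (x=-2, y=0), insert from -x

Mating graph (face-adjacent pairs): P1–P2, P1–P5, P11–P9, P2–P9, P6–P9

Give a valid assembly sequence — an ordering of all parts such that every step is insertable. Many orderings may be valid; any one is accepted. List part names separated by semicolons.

1. P1@(0, 0) [-y clear] — {P1}
2. P2@(-1, 0) [-x clear] — {P1, P2}
3. P9@(-2, 0) [-x clear] — {P1, P2, P9}
4. P11@(-2, 1) [+x clear] — {P1, P11, P2, P9}
5. P6@(-3, 0) [-x clear] — {P1, P11, P2, P6, P9}
6. P5@(0, -1) [+x clear] — {P1, P11, P2, P5, P6, P9}

P1; P2; P9; P11; P6; P5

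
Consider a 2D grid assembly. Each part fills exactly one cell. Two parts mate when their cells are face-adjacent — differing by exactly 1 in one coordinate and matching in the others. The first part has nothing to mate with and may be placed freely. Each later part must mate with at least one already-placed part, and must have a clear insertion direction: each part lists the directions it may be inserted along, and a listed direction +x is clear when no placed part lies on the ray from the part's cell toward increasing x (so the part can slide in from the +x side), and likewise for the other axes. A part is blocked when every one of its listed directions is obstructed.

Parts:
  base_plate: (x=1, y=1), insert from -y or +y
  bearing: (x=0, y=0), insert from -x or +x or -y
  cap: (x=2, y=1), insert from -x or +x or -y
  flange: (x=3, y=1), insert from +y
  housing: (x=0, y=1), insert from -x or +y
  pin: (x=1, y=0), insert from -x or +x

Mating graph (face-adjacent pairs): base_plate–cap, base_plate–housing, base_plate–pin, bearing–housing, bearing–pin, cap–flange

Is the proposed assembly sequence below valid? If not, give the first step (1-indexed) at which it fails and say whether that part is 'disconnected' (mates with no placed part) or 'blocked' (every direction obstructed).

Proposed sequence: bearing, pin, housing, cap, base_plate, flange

Invalid at step 4 (disconnected)

1. bearing@(0, 0) [-x clear] — {bearing}
2. pin@(1, 0) [+x clear] — {bearing, pin}
3. housing@(0, 1) [-x clear] — {bearing, housing, pin}
4. cap@(2, 1) — no placed neighbour ⇒ disconnected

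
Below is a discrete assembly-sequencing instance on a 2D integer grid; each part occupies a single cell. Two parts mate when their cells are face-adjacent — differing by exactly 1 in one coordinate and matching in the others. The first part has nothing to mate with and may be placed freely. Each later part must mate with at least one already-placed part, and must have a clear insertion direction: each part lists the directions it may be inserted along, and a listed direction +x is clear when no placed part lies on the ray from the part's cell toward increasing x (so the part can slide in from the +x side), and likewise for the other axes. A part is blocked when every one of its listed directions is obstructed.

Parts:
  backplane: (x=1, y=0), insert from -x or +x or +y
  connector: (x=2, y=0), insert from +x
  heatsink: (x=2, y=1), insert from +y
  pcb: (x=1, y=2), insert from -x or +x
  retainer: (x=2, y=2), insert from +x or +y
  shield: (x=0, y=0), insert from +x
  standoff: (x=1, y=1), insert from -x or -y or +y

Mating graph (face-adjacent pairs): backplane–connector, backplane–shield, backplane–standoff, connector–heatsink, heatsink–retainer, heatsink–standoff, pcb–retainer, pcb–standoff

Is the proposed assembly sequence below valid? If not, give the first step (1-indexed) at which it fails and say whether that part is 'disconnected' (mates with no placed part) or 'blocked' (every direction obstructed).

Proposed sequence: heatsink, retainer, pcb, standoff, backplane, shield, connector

1. heatsink@(2, 1) [+y clear] — {heatsink}
2. retainer@(2, 2) [+x clear] — {heatsink, retainer}
3. pcb@(1, 2) [-x clear] — {heatsink, pcb, retainer}
4. standoff@(1, 1) [-x clear] — {heatsink, pcb, retainer, standoff}
5. backplane@(1, 0) [-x clear] — {backplane, heatsink, pcb, retainer, standoff}
6. shield@(0, 0) — +x all obstructed ⇒ blocked

Invalid at step 6 (blocked)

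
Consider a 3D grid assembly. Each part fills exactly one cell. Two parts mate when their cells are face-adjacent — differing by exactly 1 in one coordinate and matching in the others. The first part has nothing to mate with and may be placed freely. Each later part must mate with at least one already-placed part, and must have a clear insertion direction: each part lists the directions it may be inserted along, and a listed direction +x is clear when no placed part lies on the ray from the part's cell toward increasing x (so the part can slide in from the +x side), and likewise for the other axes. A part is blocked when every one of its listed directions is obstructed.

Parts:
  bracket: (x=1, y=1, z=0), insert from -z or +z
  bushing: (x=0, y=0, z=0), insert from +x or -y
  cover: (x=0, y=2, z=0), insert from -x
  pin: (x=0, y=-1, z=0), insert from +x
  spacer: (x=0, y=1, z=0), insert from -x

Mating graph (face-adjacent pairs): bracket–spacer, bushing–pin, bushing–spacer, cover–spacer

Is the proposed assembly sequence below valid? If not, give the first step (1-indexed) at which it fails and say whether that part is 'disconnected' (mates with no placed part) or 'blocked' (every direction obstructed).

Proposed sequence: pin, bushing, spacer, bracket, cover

1. pin@(0, -1, 0) [+x clear] — {pin}
2. bushing@(0, 0, 0) [+x clear] — {bushing, pin}
3. spacer@(0, 1, 0) [-x clear] — {bushing, pin, spacer}
4. bracket@(1, 1, 0) [-z clear] — {bracket, bushing, pin, spacer}
5. cover@(0, 2, 0) [-x clear] — {bracket, bushing, cover, pin, spacer}

Valid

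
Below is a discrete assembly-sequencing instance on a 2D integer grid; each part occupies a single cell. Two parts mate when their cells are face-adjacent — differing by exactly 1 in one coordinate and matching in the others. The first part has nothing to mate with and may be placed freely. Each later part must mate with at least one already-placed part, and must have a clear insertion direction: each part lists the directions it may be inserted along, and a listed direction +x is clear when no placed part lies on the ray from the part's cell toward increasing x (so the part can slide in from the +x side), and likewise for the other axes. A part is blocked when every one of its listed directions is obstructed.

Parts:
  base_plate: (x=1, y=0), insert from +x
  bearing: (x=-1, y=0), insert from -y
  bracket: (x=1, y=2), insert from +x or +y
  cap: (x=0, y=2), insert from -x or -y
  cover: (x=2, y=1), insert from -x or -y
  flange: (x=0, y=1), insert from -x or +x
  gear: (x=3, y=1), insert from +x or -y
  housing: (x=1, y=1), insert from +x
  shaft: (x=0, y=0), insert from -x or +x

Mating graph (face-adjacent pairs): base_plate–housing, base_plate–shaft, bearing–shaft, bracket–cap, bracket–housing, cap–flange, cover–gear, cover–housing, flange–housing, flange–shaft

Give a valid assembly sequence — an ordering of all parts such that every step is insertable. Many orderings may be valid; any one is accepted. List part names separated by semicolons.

housing; base_plate; flange; cap; bracket; cover; gear; shaft; bearing

1. housing@(1, 1) [+x clear] — {housing}
2. base_plate@(1, 0) [+x clear] — {base_plate, housing}
3. flange@(0, 1) [-x clear] — {base_plate, flange, housing}
4. cap@(0, 2) [-x clear] — {base_plate, cap, flange, housing}
5. bracket@(1, 2) [+x clear] — {base_plate, bracket, cap, flange, housing}
6. cover@(2, 1) [-y clear] — {base_plate, bracket, cap, cover, flange, housing}
7. gear@(3, 1) [+x clear] — {base_plate, bracket, cap, cover, flange, gear, housing}
8. shaft@(0, 0) [-x clear] — {base_plate, bracket, cap, cover, flange, gear, housing, shaft}
9. bearing@(-1, 0) [-y clear] — {base_plate, bearing, bracket, cap, cover, flange, gear, housing, shaft}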